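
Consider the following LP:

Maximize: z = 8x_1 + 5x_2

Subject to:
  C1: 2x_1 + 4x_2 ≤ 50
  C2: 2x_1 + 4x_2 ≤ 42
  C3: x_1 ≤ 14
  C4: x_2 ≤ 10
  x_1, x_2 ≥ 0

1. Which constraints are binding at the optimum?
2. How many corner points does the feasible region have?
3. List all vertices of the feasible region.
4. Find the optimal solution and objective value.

1. C2, C3
2. 5
3. (0, 0), (14, 0), (14, 3.5), (1, 10), (0, 10)
4. x_1 = 14, x_2 = 3.5, z = 129.5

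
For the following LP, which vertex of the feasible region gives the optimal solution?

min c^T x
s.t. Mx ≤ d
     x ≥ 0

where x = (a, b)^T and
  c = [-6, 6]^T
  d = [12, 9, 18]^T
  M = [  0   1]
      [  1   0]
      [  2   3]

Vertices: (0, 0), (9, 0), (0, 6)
Evaluating z = -6a + 6b at each vertex:
  (0, 0): z = 0
  (9, 0): z = -54
  (0, 6): z = 36

The smallest value is z = -54, attained at (9, 0).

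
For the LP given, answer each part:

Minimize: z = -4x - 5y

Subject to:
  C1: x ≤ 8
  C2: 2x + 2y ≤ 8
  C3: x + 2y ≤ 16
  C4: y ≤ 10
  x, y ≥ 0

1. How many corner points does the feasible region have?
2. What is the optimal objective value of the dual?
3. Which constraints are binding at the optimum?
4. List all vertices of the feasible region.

1. 3
2. -20 (by strong duality, equal to the primal optimum)
3. C2, x ≥ 0
4. (0, 0), (4, 0), (0, 4)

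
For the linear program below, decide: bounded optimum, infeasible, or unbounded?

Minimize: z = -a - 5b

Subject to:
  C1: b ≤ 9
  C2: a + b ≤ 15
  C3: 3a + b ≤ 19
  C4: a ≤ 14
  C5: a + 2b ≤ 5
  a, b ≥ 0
The point (0, 2.5) satisfies every constraint, so the LP is feasible; the constraints give a ≤ 14 and b ≤ 9, which with a, b ≥ 0 keep the feasible region inside a bounded box. A feasible, bounded LP attains a finite optimum at a vertex.

Evaluating z = -a - 5b at each vertex:
  (0, 0): z = 0
  (5, 0): z = -5
  (0, 2.5): z = -12.5

The LP has an optimal solution: (0, 2.5) with z = -12.5.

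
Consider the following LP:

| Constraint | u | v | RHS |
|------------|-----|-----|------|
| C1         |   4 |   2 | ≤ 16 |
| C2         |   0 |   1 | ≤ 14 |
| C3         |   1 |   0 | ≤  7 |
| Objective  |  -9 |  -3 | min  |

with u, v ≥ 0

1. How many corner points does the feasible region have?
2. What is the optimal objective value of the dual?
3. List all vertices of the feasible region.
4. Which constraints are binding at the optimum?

1. 3
2. -36 (by strong duality, equal to the primal optimum)
3. (0, 0), (4, 0), (0, 8)
4. C1, v ≥ 0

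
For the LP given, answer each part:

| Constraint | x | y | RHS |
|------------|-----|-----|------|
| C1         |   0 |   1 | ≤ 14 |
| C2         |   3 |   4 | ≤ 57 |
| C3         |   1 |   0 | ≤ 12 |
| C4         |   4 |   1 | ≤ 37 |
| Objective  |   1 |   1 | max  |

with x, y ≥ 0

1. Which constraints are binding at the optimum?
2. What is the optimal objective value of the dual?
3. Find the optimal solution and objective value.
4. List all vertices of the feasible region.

1. C2, C4
2. 16 (by strong duality, equal to the primal optimum)
3. x = 7, y = 9, z = 16
4. (0, 0), (9.25, 0), (7, 9), (0.3333, 14), (0, 14)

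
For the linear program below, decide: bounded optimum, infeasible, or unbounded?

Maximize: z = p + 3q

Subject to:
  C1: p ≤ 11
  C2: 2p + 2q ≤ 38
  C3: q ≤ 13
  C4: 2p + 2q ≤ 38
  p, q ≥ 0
The point (6, 13) satisfies every constraint, so the LP is feasible; the constraints give p ≤ 11 and q ≤ 13, which with p, q ≥ 0 keep the feasible region inside a bounded box. A feasible, bounded LP attains a finite optimum at a vertex.

Evaluating z = p + 3q at each vertex:
  (0, 0): z = 0
  (11, 0): z = 11
  (11, 8): z = 35
  (6, 13): z = 45
  (0, 13): z = 39

The LP has an optimal solution: (6, 13) with z = 45.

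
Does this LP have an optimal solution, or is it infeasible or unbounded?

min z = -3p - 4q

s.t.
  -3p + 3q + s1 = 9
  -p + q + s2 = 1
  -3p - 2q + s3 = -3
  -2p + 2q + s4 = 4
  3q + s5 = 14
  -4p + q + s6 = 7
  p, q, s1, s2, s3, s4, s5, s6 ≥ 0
Feasible point: (1, 0) satisfies every constraint, so the LP is feasible.
Direction d = (1, 0): for each constraint row a, a·d ≤ 0 —
  (-3)(1) + (3)(0) = -3 ≤ 0
  (-1)(1) + (1)(0) = -1 ≤ 0
  (-3)(1) + (-2)(0) = -3 ≤ 0
  (-2)(1) + (2)(0) = -2 ≤ 0
  (0)(1) + (3)(0) = 0 ≤ 0
  (-4)(1) + (1)(0) = -4 ≤ 0
and d ≥ 0, so (1, 0) + t·d stays feasible for every t ≥ 0. Along this ray z = -3p - 4q changes by -3 per unit t, so z → −∞.

The LP is unbounded; z can be made arbitrarily small.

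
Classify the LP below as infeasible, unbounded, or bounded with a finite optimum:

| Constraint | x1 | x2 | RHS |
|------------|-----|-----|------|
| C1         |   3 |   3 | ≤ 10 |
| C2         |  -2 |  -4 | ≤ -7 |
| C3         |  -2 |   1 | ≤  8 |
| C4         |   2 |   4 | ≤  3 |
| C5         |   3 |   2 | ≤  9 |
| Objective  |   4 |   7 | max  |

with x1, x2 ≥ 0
C4 requires 2x1 + 4x2 ≤ 3, while C2 (-2x1 - 4x2 ≤ -7) is equivalent to 2x1 + 4x2 ≥ 7. Together they would need 7 ≤ 2x1 + 4x2 ≤ 3, which is impossible since 7 > 3. No point satisfies all constraints.

Infeasible — the constraint set is empty.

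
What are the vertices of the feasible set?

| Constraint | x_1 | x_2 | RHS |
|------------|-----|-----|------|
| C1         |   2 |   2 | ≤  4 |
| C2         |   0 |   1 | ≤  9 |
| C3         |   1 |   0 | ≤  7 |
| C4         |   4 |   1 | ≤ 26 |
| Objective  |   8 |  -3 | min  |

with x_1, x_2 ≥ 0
Each vertex is the intersection of two constraint boundaries that also satisfies all remaining constraints:
  x_1 = 0 and x_2 = 0 → (0, 0)
  2x_1 + 2x_2 = 4 and x_2 = 0 → (2, 0)
  2x_1 + 2x_2 = 4 and x_1 = 0 → (0, 2)

Vertices: (0, 0), (2, 0), (0, 2)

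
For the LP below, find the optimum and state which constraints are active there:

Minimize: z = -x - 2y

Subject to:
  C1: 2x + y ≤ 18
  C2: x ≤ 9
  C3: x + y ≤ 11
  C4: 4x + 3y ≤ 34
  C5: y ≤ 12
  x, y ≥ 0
Optimal: x = 0, y = 11
Slack at optimum:
  C1: slack = 7
  C2: slack = 9
  C3: slack = 0 (binding)
  C4: slack = 1
  C5: slack = 1
  x ≥ 0: x = 0 (binding)
  y ≥ 0: y = 11
Binding constraints: C3, x ≥ 0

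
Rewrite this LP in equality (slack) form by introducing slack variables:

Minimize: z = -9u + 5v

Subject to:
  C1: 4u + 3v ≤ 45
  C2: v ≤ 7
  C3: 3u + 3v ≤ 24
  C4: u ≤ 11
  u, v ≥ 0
min z = -9u + 5v

s.t.
  4u + 3v + s1 = 45
  v + s2 = 7
  3u + 3v + s3 = 24
  u + s4 = 11
  u, v, s1, s2, s3, s4 ≥ 0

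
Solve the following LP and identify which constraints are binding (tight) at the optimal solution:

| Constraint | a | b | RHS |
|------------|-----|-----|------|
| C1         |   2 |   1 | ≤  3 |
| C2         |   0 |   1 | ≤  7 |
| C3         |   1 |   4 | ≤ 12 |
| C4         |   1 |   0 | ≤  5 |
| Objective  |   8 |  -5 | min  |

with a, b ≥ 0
Optimal: a = 0, b = 3
Slack at optimum:
  C1: slack = 0 (binding)
  C2: slack = 4
  C3: slack = 0 (binding)
  C4: slack = 5
  a ≥ 0: a = 0 (binding)
  b ≥ 0: b = 3
Binding constraints: C1, C3, a ≥ 0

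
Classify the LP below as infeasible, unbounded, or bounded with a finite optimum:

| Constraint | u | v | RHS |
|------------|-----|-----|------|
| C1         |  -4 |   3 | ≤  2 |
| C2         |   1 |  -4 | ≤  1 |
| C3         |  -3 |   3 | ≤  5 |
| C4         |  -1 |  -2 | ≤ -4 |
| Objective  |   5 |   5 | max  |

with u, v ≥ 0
Feasible point: (1, 2) satisfies every constraint, so the LP is feasible.
Direction d = (1, 1): for each constraint row a, a·d ≤ 0 —
  (-4)(1) + (3)(1) = -1 ≤ 0
  (1)(1) + (-4)(1) = -3 ≤ 0
  (-3)(1) + (3)(1) = 0 ≤ 0
  (-1)(1) + (-2)(1) = -3 ≤ 0
and d ≥ 0, so (1, 2) + t·d stays feasible for every t ≥ 0. Along this ray z = 5u + 5v changes by 10 per unit t, so z → +∞.

Unbounded — the objective can increase without bound over the feasible region.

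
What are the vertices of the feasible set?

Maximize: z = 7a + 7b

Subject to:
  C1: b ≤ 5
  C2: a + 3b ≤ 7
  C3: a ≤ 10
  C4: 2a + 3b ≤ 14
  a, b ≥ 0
Each vertex is the intersection of two constraint boundaries that also satisfies all remaining constraints:
  a = 0 and b = 0 → (0, 0)
  a + 3b = 7 and 2a + 3b = 14 → (7, 0)
  a + 3b = 7 and a = 0 → (0, 2.333)

Vertices: (0, 0), (7, 0), (0, 2.333)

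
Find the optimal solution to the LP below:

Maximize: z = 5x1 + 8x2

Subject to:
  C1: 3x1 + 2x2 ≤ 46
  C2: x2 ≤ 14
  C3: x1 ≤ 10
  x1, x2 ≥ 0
Each vertex is the intersection of two constraint boundaries that also satisfies all remaining constraints:
  x1 = 0 and x2 = 0 → (0, 0)
  x1 = 10 and x2 = 0 → (10, 0)
  3x1 + 2x2 = 46 and x1 = 10 → (10, 8)
  3x1 + 2x2 = 46 and x2 = 14 → (6, 14)
  x2 = 14 and x1 = 0 → (0, 14)

Evaluating z = 5x1 + 8x2 at each vertex:
  (0, 0): z = 0
  (10, 0): z = 50
  (10, 8): z = 114
  (6, 14): z = 142
  (0, 14): z = 112

The maximum is at (6, 14) with z = 142.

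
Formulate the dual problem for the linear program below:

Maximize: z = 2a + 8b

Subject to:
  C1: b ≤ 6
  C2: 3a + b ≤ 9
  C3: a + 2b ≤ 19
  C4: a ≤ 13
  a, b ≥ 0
Minimize: z = 6y1 + 9y2 + 19y3 + 13y4

Subject to:
  C1: -3y2 - y3 - y4 ≤ -2
  C2: -y1 - y2 - 2y3 ≤ -8
  y1, y2, y3, y4 ≥ 0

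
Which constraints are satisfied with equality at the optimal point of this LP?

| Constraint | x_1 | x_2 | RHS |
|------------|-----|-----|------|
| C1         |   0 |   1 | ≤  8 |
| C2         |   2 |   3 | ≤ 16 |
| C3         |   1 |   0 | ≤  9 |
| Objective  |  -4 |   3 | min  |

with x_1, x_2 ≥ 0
Optimal: x_1 = 8, x_2 = 0
Binding: C2, x_2 ≥ 0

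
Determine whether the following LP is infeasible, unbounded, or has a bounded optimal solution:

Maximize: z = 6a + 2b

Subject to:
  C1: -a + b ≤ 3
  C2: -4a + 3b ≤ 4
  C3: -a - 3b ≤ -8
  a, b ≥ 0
Feasible point: (2, 2) satisfies every constraint, so the LP is feasible.
Direction d = (1, 0): for each constraint row a, a·d ≤ 0 —
  (-1)(1) + (1)(0) = -1 ≤ 0
  (-4)(1) + (3)(0) = -4 ≤ 0
  (-1)(1) + (-3)(0) = -1 ≤ 0
and d ≥ 0, so (2, 2) + t·d stays feasible for every t ≥ 0. Along this ray z = 6a + 2b changes by 6 per unit t, so z → +∞.

Unbounded: there is a feasible ray along which z → +∞.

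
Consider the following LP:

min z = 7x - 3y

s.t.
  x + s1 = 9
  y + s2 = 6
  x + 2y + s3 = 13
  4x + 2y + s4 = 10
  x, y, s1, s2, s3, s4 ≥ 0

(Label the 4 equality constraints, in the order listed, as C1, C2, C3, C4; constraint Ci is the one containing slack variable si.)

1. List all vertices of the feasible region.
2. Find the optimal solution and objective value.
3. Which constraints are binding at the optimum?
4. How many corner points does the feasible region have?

1. (0, 0), (2.5, 0), (0, 5)
2. x = 0, y = 5, z = -15
3. C4, x ≥ 0
4. 3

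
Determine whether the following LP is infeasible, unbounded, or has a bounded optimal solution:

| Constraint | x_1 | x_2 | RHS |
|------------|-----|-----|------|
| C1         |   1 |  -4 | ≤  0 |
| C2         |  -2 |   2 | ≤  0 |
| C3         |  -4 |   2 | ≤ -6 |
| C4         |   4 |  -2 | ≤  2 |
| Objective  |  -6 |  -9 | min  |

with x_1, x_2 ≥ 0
C4 requires 4x_1 - 2x_2 ≤ 2, while C3 (-4x_1 + 2x_2 ≤ -6) is equivalent to 4x_1 - 2x_2 ≥ 6. Together they would need 6 ≤ 4x_1 - 2x_2 ≤ 2, which is impossible since 6 > 2. No point satisfies all constraints.

The feasible region is empty; the LP is infeasible.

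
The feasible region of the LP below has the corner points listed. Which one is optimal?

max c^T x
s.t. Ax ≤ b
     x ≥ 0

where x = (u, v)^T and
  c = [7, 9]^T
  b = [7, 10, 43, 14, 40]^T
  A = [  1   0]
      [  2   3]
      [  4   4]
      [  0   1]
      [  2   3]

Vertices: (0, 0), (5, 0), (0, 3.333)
Evaluating z = 7u + 9v at each vertex:
  (0, 0): z = 0
  (5, 0): z = 35
  (0, 3.333): z = 30

The largest value is z = 35, attained at (5, 0).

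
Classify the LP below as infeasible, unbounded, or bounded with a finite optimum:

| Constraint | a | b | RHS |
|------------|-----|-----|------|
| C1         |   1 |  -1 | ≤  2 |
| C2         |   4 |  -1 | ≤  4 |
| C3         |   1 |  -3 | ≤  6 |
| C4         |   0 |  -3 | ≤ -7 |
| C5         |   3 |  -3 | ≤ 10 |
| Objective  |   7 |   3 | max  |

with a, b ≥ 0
Feasible point: (0, 3) satisfies every constraint, so the LP is feasible.
Direction d = (0, 1): for each constraint row a, a·d ≤ 0 —
  (1)(0) + (-1)(1) = -1 ≤ 0
  (4)(0) + (-1)(1) = -1 ≤ 0
  (1)(0) + (-3)(1) = -3 ≤ 0
  (0)(0) + (-3)(1) = -3 ≤ 0
  (3)(0) + (-3)(1) = -3 ≤ 0
and d ≥ 0, so (0, 3) + t·d stays feasible for every t ≥ 0. Along this ray z = 7a + 3b changes by 3 per unit t, so z → +∞.

The LP is unbounded; z can be made arbitrarily large.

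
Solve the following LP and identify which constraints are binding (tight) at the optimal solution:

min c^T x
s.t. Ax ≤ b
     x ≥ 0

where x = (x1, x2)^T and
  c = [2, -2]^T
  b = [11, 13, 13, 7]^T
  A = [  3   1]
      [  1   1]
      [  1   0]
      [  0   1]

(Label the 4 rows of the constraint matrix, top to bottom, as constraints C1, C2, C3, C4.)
Optimal: x1 = 0, x2 = 7
Binding: C4, x1 ≥ 0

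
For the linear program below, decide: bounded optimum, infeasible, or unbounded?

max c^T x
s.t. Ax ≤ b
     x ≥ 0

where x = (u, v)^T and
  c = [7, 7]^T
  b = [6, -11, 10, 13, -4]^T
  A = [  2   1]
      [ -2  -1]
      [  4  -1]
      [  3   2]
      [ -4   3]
One constraint requires 2u + v ≤ 6, while the constraint -2u - v ≤ -11 is equivalent to 2u + v ≥ 11. Together they would need 11 ≤ 2u + v ≤ 6, which is impossible since 11 > 6. No point satisfies all constraints.

Infeasible — the constraint set is empty.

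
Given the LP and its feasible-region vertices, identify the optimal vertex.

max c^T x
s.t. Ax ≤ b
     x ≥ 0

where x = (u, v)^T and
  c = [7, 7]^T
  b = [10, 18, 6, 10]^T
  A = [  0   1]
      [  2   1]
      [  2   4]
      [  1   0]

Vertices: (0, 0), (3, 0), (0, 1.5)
(3, 0) with z = 21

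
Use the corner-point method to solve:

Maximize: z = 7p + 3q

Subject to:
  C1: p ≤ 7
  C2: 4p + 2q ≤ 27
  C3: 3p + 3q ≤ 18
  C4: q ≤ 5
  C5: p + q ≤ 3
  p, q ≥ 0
Each vertex is the intersection of two constraint boundaries that also satisfies all remaining constraints:
  p = 0 and q = 0 → (0, 0)
  p + q = 3 and q = 0 → (3, 0)
  p + q = 3 and p = 0 → (0, 3)

Evaluating z = 7p + 3q at each vertex:
  (0, 0): z = 0
  (3, 0): z = 21
  (0, 3): z = 9

The maximum is at (3, 0) with z = 21.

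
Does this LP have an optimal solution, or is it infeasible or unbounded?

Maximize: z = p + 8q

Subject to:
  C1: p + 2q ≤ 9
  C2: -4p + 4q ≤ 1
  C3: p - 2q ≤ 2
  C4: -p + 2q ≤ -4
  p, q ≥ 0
C3 requires p - 2q ≤ 2, while C4 (-p + 2q ≤ -4) is equivalent to p - 2q ≥ 4. Together they would need 4 ≤ p - 2q ≤ 2, which is impossible since 4 > 2. No point satisfies all constraints.

Infeasible — the constraint set is empty.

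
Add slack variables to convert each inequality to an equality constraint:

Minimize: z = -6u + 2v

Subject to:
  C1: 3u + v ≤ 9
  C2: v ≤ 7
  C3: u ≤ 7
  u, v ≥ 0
min z = -6u + 2v

s.t.
  3u + v + s1 = 9
  v + s2 = 7
  u + s3 = 7
  u, v, s1, s2, s3 ≥ 0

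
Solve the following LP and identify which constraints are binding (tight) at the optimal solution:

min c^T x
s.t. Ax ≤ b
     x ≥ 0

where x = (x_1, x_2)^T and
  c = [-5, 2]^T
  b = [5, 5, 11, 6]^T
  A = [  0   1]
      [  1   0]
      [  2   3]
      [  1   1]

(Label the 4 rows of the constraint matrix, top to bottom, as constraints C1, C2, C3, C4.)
Optimal: x_1 = 5, x_2 = 0
Slack at optimum:
  C1: slack = 5
  C2: slack = 0 (binding)
  C3: slack = 1
  C4: slack = 1
  x_1 ≥ 0: x_1 = 5
  x_2 ≥ 0: x_2 = 0 (binding)
Binding constraints: C2, x_2 ≥ 0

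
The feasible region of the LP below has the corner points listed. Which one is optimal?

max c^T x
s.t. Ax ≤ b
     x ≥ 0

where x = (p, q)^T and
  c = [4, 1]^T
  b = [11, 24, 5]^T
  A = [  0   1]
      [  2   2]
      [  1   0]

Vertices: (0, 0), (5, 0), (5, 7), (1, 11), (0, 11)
Evaluating z = 4p + q at each vertex:
  (0, 0): z = 0
  (5, 0): z = 20
  (5, 7): z = 27
  (1, 11): z = 15
  (0, 11): z = 11

The largest value is z = 27, attained at (5, 7).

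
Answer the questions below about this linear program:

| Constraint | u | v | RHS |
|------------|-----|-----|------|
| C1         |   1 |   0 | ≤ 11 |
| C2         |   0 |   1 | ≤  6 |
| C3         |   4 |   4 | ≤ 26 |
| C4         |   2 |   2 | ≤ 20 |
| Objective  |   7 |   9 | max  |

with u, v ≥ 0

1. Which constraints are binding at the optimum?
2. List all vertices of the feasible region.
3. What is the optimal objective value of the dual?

1. C2, C3
2. (0, 0), (6.5, 0), (0.5, 6), (0, 6)
3. 57.5 (by strong duality, equal to the primal optimum)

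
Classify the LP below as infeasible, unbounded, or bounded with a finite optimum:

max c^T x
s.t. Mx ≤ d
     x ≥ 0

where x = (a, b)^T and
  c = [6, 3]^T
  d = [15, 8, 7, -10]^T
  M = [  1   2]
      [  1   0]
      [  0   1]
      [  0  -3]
The point (8, 3.5) satisfies every constraint, so the LP is feasible; the constraints give a ≤ 8 and b ≤ 7, which with a, b ≥ 0 keep the feasible region inside a bounded box. A feasible, bounded LP attains a finite optimum at a vertex.

Evaluating z = 6a + 3b at each vertex:
  (0, 3.333): z = 10
  (8, 3.333): z = 58
  (8, 3.5): z = 58.5
  (1, 7): z = 27
  (0, 7): z = 21

The LP has an optimal solution: (8, 3.5) with z = 58.5.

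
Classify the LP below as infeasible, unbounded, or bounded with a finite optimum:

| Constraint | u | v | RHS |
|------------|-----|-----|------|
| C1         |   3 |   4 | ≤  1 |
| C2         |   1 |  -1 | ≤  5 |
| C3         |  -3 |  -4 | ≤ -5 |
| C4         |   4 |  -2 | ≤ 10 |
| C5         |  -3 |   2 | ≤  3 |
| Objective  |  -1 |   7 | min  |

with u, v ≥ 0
C1 requires 3u + 4v ≤ 1, while C3 (-3u - 4v ≤ -5) is equivalent to 3u + 4v ≥ 5. Together they would need 5 ≤ 3u + 4v ≤ 1, which is impossible since 5 > 1. No point satisfies all constraints.

The feasible region is empty; the LP is infeasible.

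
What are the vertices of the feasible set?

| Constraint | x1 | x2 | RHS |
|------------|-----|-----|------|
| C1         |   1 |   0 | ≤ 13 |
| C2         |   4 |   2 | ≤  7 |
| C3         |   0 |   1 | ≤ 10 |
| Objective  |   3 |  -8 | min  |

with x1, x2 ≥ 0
Each vertex is the intersection of two constraint boundaries that also satisfies all remaining constraints:
  x1 = 0 and x2 = 0 → (0, 0)
  4x1 + 2x2 = 7 and x2 = 0 → (1.75, 0)
  4x1 + 2x2 = 7 and x1 = 0 → (0, 3.5)

Vertices: (0, 0), (1.75, 0), (0, 3.5)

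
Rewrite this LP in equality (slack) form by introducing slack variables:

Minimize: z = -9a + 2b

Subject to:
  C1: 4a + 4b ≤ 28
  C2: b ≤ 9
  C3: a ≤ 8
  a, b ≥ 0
min z = -9a + 2b

s.t.
  4a + 4b + s1 = 28
  b + s2 = 9
  a + s3 = 8
  a, b, s1, s2, s3 ≥ 0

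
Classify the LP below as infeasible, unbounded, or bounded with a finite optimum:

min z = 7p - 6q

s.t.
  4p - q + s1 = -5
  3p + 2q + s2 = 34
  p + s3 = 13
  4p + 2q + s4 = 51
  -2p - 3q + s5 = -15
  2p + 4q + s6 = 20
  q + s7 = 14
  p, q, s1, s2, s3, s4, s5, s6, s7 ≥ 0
The point (0, 5) satisfies every constraint, so the LP is feasible; the constraints give p ≤ 13 and q ≤ 14, which with p, q ≥ 0 keep the feasible region inside a bounded box. A feasible, bounded LP attains a finite optimum at a vertex.

Evaluating z = 7p - 6q at each vertex:
  (0, 5): z = -30

The LP has an optimal solution: (0, 5) with z = -30.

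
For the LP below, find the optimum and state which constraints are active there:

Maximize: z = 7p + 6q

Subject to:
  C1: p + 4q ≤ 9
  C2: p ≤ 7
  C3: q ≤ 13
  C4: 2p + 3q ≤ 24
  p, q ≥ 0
Optimal: p = 7, q = 0.5
Binding: C1, C2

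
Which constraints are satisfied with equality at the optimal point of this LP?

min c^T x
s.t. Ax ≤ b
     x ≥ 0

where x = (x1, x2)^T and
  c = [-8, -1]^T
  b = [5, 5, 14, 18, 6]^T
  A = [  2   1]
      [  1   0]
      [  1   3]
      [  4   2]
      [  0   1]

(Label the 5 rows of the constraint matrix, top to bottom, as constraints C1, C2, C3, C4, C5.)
Optimal: x1 = 2.5, x2 = 0
Slack at optimum:
  C1: slack = 0 (binding)
  C2: slack = 2.5
  C3: slack = 11.5
  C4: slack = 8
  C5: slack = 6
  x1 ≥ 0: x1 = 2.5
  x2 ≥ 0: x2 = 0 (binding)
Binding constraints: C1, x2 ≥ 0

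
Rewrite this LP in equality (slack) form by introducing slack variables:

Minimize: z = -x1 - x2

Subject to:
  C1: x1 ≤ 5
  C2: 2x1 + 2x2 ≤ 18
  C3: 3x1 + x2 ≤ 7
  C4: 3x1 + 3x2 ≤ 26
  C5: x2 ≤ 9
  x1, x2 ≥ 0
min z = -x1 - x2

s.t.
  x1 + s1 = 5
  2x1 + 2x2 + s2 = 18
  3x1 + x2 + s3 = 7
  3x1 + 3x2 + s4 = 26
  x2 + s5 = 9
  x1, x2, s1, s2, s3, s4, s5 ≥ 0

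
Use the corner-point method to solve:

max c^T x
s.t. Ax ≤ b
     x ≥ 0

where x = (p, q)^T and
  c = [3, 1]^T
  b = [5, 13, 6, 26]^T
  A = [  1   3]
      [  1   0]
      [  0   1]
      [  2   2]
p = 5, q = 0, z = 15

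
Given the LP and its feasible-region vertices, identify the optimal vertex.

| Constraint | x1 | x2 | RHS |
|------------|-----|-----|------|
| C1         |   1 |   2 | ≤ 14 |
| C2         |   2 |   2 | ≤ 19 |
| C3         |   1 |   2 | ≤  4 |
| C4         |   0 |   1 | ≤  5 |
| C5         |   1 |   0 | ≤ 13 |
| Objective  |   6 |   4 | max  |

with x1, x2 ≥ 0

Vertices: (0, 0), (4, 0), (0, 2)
Evaluating z = 6x1 + 4x2 at each vertex:
  (0, 0): z = 0
  (4, 0): z = 24
  (0, 2): z = 8

The largest value is z = 24, attained at (4, 0).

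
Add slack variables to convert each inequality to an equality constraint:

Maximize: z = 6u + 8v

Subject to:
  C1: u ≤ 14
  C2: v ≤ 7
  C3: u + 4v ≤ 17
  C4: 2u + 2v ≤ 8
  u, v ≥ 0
max z = 6u + 8v

s.t.
  u + s1 = 14
  v + s2 = 7
  u + 4v + s3 = 17
  2u + 2v + s4 = 8
  u, v, s1, s2, s3, s4 ≥ 0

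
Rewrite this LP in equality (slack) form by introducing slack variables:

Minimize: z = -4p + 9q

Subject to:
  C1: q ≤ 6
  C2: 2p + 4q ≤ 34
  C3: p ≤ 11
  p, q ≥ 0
min z = -4p + 9q

s.t.
  q + s1 = 6
  2p + 4q + s2 = 34
  p + s3 = 11
  p, q, s1, s2, s3 ≥ 0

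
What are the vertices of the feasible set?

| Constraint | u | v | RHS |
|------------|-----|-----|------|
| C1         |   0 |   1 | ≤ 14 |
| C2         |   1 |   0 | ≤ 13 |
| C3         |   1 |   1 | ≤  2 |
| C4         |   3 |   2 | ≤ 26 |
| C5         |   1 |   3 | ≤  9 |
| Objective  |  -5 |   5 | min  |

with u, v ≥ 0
Each vertex is the intersection of two constraint boundaries that also satisfies all remaining constraints:
  u = 0 and v = 0 → (0, 0)
  u + v = 2 and v = 0 → (2, 0)
  u + v = 2 and u = 0 → (0, 2)

Vertices: (0, 0), (2, 0), (0, 2)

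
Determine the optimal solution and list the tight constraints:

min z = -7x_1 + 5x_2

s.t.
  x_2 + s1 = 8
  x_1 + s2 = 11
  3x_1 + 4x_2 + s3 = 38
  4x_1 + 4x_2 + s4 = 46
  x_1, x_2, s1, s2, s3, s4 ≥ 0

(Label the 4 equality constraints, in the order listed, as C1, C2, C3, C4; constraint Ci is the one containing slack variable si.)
Optimal: x_1 = 11, x_2 = 0
Slack at optimum:
  C1: slack = 8
  C2: slack = 0 (binding)
  C3: slack = 5
  C4: slack = 2
  x_1 ≥ 0: x_1 = 11
  x_2 ≥ 0: x_2 = 0 (binding)
Binding constraints: C2, x_2 ≥ 0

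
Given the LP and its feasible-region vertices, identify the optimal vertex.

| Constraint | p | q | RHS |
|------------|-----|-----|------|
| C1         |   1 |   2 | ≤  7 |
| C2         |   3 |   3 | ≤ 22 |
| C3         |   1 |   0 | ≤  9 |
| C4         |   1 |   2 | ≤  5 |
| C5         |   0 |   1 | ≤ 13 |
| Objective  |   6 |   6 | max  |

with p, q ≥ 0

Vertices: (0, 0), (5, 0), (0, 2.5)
Evaluating z = 6p + 6q at each vertex:
  (0, 0): z = 0
  (5, 0): z = 30
  (0, 2.5): z = 15

The largest value is z = 30, attained at (5, 0).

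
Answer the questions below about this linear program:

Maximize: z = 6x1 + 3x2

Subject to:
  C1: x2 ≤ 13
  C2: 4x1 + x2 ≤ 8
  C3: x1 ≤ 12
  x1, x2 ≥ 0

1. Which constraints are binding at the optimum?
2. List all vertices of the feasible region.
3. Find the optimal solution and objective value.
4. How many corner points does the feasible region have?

1. C2, x1 ≥ 0
2. (0, 0), (2, 0), (0, 8)
3. x1 = 0, x2 = 8, z = 24
4. 3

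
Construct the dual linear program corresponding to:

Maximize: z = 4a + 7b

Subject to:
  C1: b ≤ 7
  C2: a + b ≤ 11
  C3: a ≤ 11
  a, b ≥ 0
Minimize: z = 7y1 + 11y2 + 11y3

Subject to:
  C1: -y2 - y3 ≤ -4
  C2: -y1 - y2 ≤ -7
  y1, y2, y3 ≥ 0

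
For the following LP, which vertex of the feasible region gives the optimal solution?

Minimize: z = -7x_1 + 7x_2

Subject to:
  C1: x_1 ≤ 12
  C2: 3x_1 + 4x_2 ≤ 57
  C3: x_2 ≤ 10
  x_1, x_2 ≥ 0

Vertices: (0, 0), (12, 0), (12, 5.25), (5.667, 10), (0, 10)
Evaluating z = -7x_1 + 7x_2 at each vertex:
  (0, 0): z = 0
  (12, 0): z = -84
  (12, 5.25): z = -47.25
  (5.667, 10): z = 30.33
  (0, 10): z = 70

The smallest value is z = -84, attained at (12, 0).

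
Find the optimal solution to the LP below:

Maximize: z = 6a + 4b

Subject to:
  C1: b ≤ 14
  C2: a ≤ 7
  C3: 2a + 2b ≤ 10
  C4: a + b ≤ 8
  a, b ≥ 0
Each vertex is the intersection of two constraint boundaries that also satisfies all remaining constraints:
  a = 0 and b = 0 → (0, 0)
  2a + 2b = 10 and b = 0 → (5, 0)
  2a + 2b = 10 and a = 0 → (0, 5)

Evaluating z = 6a + 4b at each vertex:
  (0, 0): z = 0
  (5, 0): z = 30
  (0, 5): z = 20

The maximum is at (5, 0) with z = 30.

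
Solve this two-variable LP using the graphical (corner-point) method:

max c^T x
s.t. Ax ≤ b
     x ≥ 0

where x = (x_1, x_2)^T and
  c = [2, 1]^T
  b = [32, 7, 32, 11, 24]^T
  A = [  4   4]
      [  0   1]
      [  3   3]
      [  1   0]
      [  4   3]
Each vertex is the intersection of two constraint boundaries that also satisfies all remaining constraints:
  x_1 = 0 and x_2 = 0 → (0, 0)
  4x_1 + 3x_2 = 24 and x_2 = 0 → (6, 0)
  x_2 = 7 and 4x_1 + 3x_2 = 24 → (0.75, 7)
  x_2 = 7 and x_1 = 0 → (0, 7)

Evaluating z = 2x_1 + x_2 at each vertex:
  (0, 0): z = 0
  (6, 0): z = 12
  (0.75, 7): z = 8.5
  (0, 7): z = 7

The maximum is at (6, 0) with z = 12.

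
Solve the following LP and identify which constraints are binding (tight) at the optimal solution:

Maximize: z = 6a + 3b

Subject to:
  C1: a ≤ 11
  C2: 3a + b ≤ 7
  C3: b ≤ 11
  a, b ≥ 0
Optimal: a = 0, b = 7
Slack at optimum:
  C1: slack = 11
  C2: slack = 0 (binding)
  C3: slack = 4
  a ≥ 0: a = 0 (binding)
  b ≥ 0: b = 7
Binding constraints: C2, a ≥ 0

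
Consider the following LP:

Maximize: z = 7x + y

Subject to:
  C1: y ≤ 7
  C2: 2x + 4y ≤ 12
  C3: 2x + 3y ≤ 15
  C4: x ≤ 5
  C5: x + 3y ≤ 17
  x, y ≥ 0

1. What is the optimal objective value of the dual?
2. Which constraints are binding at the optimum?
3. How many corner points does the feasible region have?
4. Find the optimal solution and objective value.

1. 35.5 (by strong duality, equal to the primal optimum)
2. C2, C4
3. 4
4. x = 5, y = 0.5, z = 35.5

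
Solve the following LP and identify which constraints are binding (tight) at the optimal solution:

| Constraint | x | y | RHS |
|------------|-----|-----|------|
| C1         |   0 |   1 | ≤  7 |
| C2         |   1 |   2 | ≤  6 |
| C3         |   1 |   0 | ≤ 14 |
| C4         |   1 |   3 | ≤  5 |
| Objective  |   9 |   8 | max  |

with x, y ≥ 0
Optimal: x = 5, y = 0
Slack at optimum:
  C1: slack = 7
  C2: slack = 1
  C3: slack = 9
  C4: slack = 0 (binding)
  x ≥ 0: x = 5
  y ≥ 0: y = 0 (binding)
Binding constraints: C4, y ≥ 0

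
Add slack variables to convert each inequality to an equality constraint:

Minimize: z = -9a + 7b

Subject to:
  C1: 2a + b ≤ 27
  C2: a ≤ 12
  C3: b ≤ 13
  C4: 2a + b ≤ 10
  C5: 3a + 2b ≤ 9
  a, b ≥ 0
min z = -9a + 7b

s.t.
  2a + b + s1 = 27
  a + s2 = 12
  b + s3 = 13
  2a + b + s4 = 10
  3a + 2b + s5 = 9
  a, b, s1, s2, s3, s4, s5 ≥ 0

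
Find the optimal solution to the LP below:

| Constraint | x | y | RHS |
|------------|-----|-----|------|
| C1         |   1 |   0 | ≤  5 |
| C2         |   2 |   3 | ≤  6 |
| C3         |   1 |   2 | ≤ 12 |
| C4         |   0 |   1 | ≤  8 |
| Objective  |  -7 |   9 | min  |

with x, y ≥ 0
x = 3, y = 0, z = -21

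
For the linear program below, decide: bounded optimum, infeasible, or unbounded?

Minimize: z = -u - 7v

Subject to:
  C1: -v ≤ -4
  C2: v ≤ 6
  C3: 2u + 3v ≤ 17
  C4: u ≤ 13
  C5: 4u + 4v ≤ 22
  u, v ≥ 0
The point (0, 5.5) satisfies every constraint, so the LP is feasible; the constraints give u ≤ 13 and v ≤ 6, which with u, v ≥ 0 keep the feasible region inside a bounded box. A feasible, bounded LP attains a finite optimum at a vertex.

Evaluating z = -u - 7v at each vertex:
  (0, 4): z = -28
  (1.5, 4): z = -29.5
  (0, 5.5): z = -38.5

Feasible with finite optimum z* = -38.5 at (0, 5.5).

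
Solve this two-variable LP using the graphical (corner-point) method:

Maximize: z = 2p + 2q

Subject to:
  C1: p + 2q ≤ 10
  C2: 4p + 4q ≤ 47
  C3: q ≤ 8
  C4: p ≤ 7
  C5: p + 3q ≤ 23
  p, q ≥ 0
p = 7, q = 1.5, z = 17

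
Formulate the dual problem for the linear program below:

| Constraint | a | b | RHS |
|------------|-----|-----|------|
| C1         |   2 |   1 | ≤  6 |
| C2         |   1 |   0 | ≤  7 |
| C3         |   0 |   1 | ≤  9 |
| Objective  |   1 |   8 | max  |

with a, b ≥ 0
Minimize: z = 6y1 + 7y2 + 9y3

Subject to:
  C1: -2y1 - y2 ≤ -1
  C2: -y1 - y3 ≤ -8
  y1, y2, y3 ≥ 0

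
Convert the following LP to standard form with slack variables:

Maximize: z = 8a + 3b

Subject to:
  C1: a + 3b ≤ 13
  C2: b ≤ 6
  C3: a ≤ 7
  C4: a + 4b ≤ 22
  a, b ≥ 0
max z = 8a + 3b

s.t.
  a + 3b + s1 = 13
  b + s2 = 6
  a + s3 = 7
  a + 4b + s4 = 22
  a, b, s1, s2, s3, s4 ≥ 0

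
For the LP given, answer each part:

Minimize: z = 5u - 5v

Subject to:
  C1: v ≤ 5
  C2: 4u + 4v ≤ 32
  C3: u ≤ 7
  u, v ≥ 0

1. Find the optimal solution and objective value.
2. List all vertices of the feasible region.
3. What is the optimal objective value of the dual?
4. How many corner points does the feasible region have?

1. u = 0, v = 5, z = -25
2. (0, 0), (7, 0), (7, 1), (3, 5), (0, 5)
3. -25 (by strong duality, equal to the primal optimum)
4. 5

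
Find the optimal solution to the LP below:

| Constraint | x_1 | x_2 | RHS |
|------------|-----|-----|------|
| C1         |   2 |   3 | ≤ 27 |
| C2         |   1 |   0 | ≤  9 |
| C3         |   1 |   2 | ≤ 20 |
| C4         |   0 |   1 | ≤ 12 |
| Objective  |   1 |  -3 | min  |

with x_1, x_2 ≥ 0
Each vertex is the intersection of two constraint boundaries that also satisfies all remaining constraints:
  x_1 = 0 and x_2 = 0 → (0, 0)
  x_1 = 9 and x_2 = 0 → (9, 0)
  2x_1 + 3x_2 = 27 and x_1 = 9 → (9, 3)
  2x_1 + 3x_2 = 27 and x_1 = 0 → (0, 9)

Evaluating z = x_1 - 3x_2 at each vertex:
  (0, 0): z = 0
  (9, 0): z = 9
  (9, 3): z = 0
  (0, 9): z = -27

The minimum is at (0, 9) with z = -27.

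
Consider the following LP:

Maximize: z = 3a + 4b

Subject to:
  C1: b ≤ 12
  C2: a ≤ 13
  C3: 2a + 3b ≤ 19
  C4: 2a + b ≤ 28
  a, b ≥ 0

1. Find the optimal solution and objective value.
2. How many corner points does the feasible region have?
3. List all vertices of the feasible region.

1. a = 9.5, b = 0, z = 28.5
2. 3
3. (0, 0), (9.5, 0), (0, 6.333)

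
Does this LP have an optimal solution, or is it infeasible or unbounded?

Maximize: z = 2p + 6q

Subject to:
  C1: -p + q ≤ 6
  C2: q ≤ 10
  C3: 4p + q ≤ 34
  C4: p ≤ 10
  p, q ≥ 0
The point (6, 10) satisfies every constraint, so the LP is feasible; the constraints give p ≤ 10 and q ≤ 10, which with p, q ≥ 0 keep the feasible region inside a bounded box. A feasible, bounded LP attains a finite optimum at a vertex.

Evaluating z = 2p + 6q at each vertex:
  (0, 0): z = 0
  (8.5, 0): z = 17
  (6, 10): z = 72
  (4, 10): z = 68
  (0, 6): z = 36

Feasible with finite optimum z* = 72 at (6, 10).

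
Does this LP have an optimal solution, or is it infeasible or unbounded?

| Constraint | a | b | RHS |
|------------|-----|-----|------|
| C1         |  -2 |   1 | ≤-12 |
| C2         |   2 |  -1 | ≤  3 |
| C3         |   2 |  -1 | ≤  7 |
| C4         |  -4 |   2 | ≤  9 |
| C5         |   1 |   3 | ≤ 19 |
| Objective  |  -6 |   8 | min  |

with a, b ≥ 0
C2 requires 2a - b ≤ 3, while C1 (-2a + b ≤ -12) is equivalent to 2a - b ≥ 12. Together they would need 12 ≤ 2a - b ≤ 3, which is impossible since 12 > 3. No point satisfies all constraints.

Infeasible: no point satisfies all constraints simultaneously.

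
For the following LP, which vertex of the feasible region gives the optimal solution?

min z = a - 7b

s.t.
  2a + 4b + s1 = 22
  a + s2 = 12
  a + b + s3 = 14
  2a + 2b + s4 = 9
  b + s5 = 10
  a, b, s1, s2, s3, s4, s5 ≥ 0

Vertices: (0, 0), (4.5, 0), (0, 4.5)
Evaluating z = a - 7b at each vertex:
  (0, 0): z = 0
  (4.5, 0): z = 4.5
  (0, 4.5): z = -31.5

The smallest value is z = -31.5, attained at (0, 4.5).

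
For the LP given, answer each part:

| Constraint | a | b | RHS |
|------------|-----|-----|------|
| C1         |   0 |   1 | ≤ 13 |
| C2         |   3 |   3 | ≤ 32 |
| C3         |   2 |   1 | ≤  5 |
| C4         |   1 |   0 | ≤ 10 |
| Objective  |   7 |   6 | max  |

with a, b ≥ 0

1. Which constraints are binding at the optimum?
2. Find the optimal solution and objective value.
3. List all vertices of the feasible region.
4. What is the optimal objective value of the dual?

1. C3, a ≥ 0
2. a = 0, b = 5, z = 30
3. (0, 0), (2.5, 0), (0, 5)
4. 30 (by strong duality, equal to the primal optimum)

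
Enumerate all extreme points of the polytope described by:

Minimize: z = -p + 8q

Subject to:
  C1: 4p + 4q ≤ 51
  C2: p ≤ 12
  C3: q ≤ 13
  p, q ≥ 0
Each vertex is the intersection of two constraint boundaries that also satisfies all remaining constraints:
  p = 0 and q = 0 → (0, 0)
  p = 12 and q = 0 → (12, 0)
  4p + 4q = 51 and p = 12 → (12, 0.75)
  4p + 4q = 51 and p = 0 → (0, 12.75)

Vertices: (0, 0), (12, 0), (12, 0.75), (0, 12.75)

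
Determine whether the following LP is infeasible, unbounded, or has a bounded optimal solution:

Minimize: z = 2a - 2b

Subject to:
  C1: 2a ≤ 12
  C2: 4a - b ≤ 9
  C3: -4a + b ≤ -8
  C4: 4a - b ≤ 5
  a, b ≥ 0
C4 requires 4a - b ≤ 5, while C3 (-4a + b ≤ -8) is equivalent to 4a - b ≥ 8. Together they would need 8 ≤ 4a - b ≤ 5, which is impossible since 8 > 5. No point satisfies all constraints.

Infeasible: no point satisfies all constraints simultaneously.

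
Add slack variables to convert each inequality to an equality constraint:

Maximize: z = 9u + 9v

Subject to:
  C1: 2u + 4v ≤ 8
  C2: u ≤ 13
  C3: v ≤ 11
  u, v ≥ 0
max z = 9u + 9v

s.t.
  2u + 4v + s1 = 8
  u + s2 = 13
  v + s3 = 11
  u, v, s1, s2, s3 ≥ 0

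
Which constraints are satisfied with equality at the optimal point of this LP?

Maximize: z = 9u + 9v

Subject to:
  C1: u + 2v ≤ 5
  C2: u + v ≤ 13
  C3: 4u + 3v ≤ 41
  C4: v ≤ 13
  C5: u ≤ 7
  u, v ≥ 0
Optimal: u = 5, v = 0
Slack at optimum:
  C1: slack = 0 (binding)
  C2: slack = 8
  C3: slack = 21
  C4: slack = 13
  C5: slack = 2
  u ≥ 0: u = 5
  v ≥ 0: v = 0 (binding)
Binding constraints: C1, v ≥ 0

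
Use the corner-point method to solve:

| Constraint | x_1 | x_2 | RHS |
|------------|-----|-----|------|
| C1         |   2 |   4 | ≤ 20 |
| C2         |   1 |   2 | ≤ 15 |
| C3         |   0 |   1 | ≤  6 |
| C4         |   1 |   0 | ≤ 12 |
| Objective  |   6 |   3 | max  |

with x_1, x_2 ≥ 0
x_1 = 10, x_2 = 0, z = 60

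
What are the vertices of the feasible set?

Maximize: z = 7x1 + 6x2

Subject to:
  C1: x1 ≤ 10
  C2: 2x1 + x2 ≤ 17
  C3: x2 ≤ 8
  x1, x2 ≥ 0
Each vertex is the intersection of two constraint boundaries that also satisfies all remaining constraints:
  x1 = 0 and x2 = 0 → (0, 0)
  2x1 + x2 = 17 and x2 = 0 → (8.5, 0)
  2x1 + x2 = 17 and x2 = 8 → (4.5, 8)
  x2 = 8 and x1 = 0 → (0, 8)

Vertices: (0, 0), (8.5, 0), (4.5, 8), (0, 8)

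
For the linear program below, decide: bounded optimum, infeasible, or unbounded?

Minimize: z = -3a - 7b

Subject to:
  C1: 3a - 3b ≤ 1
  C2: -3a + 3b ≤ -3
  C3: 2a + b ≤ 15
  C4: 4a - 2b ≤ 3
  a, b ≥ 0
C1 requires 3a - 3b ≤ 1, while C2 (-3a + 3b ≤ -3) is equivalent to 3a - 3b ≥ 3. Together they would need 3 ≤ 3a - 3b ≤ 1, which is impossible since 3 > 1. No point satisfies all constraints.

Infeasible: no point satisfies all constraints simultaneously.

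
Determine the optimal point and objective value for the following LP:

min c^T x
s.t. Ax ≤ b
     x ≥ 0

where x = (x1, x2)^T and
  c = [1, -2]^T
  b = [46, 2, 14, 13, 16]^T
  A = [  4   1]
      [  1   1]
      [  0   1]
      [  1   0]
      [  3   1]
Each vertex is the intersection of two constraint boundaries that also satisfies all remaining constraints:
  x1 = 0 and x2 = 0 → (0, 0)
  x1 + x2 = 2 and x2 = 0 → (2, 0)
  x1 + x2 = 2 and x1 = 0 → (0, 2)

Evaluating z = x1 - 2x2 at each vertex:
  (0, 0): z = 0
  (2, 0): z = 2
  (0, 2): z = -4

The minimum is at (0, 2) with z = -4.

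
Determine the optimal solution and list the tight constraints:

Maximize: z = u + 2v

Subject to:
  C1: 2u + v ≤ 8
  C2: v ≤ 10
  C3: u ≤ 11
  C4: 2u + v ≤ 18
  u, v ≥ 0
Optimal: u = 0, v = 8
Slack at optimum:
  C1: slack = 0 (binding)
  C2: slack = 2
  C3: slack = 11
  C4: slack = 10
  u ≥ 0: u = 0 (binding)
  v ≥ 0: v = 8
Binding constraints: C1, u ≥ 0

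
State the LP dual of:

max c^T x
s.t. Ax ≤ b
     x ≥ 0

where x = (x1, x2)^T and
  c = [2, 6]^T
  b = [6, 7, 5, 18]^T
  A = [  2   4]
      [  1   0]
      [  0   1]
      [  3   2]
Minimize: z = 6y1 + 7y2 + 5y3 + 18y4

Subject to:
  C1: -2y1 - y2 - 3y4 ≤ -2
  C2: -4y1 - y3 - 2y4 ≤ -6
  y1, y2, y3, y4 ≥ 0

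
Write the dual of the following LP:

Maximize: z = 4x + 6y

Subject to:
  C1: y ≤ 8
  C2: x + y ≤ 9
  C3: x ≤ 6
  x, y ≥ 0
Minimize: z = 8y1 + 9y2 + 6y3

Subject to:
  C1: -y2 - y3 ≤ -4
  C2: -y1 - y2 ≤ -6
  y1, y2, y3 ≥ 0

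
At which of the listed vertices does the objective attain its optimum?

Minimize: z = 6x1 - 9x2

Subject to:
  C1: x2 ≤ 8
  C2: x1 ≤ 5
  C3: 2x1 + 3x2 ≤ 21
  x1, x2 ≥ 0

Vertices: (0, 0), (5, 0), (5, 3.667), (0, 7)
Evaluating z = 6x1 - 9x2 at each vertex:
  (0, 0): z = 0
  (5, 0): z = 30
  (5, 3.667): z = -3
  (0, 7): z = -63

The smallest value is z = -63, attained at (0, 7).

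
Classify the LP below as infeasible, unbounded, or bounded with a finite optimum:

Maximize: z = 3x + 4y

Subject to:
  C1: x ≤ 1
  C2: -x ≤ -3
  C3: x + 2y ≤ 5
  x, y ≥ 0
C1 requires x ≤ 1, while C2 (-x ≤ -3) is equivalent to x ≥ 3. Together they would need 3 ≤ x ≤ 1, which is impossible since 3 > 1. No point satisfies all constraints.

Infeasible: no point satisfies all constraints simultaneously.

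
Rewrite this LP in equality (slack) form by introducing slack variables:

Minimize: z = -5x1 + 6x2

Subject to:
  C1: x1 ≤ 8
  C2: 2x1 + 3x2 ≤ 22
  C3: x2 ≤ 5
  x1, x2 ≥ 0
min z = -5x1 + 6x2

s.t.
  x1 + s1 = 8
  2x1 + 3x2 + s2 = 22
  x2 + s3 = 5
  x1, x2, s1, s2, s3 ≥ 0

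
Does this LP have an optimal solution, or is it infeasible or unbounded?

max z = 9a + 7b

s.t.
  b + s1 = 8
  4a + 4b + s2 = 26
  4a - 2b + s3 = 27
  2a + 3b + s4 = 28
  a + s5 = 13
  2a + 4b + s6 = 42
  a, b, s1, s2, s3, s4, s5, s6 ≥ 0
The point (6.5, 0) satisfies every constraint, so the LP is feasible; the constraints give a ≤ 13 and b ≤ 8, which with a, b ≥ 0 keep the feasible region inside a bounded box. A feasible, bounded LP attains a finite optimum at a vertex.

Bounded optimum: z* = 58.5 at (6.5, 0).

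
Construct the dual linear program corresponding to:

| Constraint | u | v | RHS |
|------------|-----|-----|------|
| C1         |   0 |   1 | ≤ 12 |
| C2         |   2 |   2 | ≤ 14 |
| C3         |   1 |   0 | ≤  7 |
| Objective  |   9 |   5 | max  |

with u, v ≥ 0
Minimize: z = 12y1 + 14y2 + 7y3

Subject to:
  C1: -2y2 - y3 ≤ -9
  C2: -y1 - 2y2 ≤ -5
  y1, y2, y3 ≥ 0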